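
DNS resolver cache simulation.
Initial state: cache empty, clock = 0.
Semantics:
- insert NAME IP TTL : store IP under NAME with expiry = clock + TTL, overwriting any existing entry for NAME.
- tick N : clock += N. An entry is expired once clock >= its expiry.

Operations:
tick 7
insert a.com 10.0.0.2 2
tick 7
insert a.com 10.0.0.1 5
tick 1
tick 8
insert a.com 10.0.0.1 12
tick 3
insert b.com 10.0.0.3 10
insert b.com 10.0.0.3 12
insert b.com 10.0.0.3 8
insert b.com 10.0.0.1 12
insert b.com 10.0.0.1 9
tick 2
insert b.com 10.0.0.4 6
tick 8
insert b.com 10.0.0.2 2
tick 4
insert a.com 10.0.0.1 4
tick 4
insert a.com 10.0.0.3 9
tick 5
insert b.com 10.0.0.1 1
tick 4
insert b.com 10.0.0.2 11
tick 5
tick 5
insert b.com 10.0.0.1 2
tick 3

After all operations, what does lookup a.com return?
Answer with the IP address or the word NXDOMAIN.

Answer: NXDOMAIN

Derivation:
Op 1: tick 7 -> clock=7.
Op 2: insert a.com -> 10.0.0.2 (expiry=7+2=9). clock=7
Op 3: tick 7 -> clock=14. purged={a.com}
Op 4: insert a.com -> 10.0.0.1 (expiry=14+5=19). clock=14
Op 5: tick 1 -> clock=15.
Op 6: tick 8 -> clock=23. purged={a.com}
Op 7: insert a.com -> 10.0.0.1 (expiry=23+12=35). clock=23
Op 8: tick 3 -> clock=26.
Op 9: insert b.com -> 10.0.0.3 (expiry=26+10=36). clock=26
Op 10: insert b.com -> 10.0.0.3 (expiry=26+12=38). clock=26
Op 11: insert b.com -> 10.0.0.3 (expiry=26+8=34). clock=26
Op 12: insert b.com -> 10.0.0.1 (expiry=26+12=38). clock=26
Op 13: insert b.com -> 10.0.0.1 (expiry=26+9=35). clock=26
Op 14: tick 2 -> clock=28.
Op 15: insert b.com -> 10.0.0.4 (expiry=28+6=34). clock=28
Op 16: tick 8 -> clock=36. purged={a.com,b.com}
Op 17: insert b.com -> 10.0.0.2 (expiry=36+2=38). clock=36
Op 18: tick 4 -> clock=40. purged={b.com}
Op 19: insert a.com -> 10.0.0.1 (expiry=40+4=44). clock=40
Op 20: tick 4 -> clock=44. purged={a.com}
Op 21: insert a.com -> 10.0.0.3 (expiry=44+9=53). clock=44
Op 22: tick 5 -> clock=49.
Op 23: insert b.com -> 10.0.0.1 (expiry=49+1=50). clock=49
Op 24: tick 4 -> clock=53. purged={a.com,b.com}
Op 25: insert b.com -> 10.0.0.2 (expiry=53+11=64). clock=53
Op 26: tick 5 -> clock=58.
Op 27: tick 5 -> clock=63.
Op 28: insert b.com -> 10.0.0.1 (expiry=63+2=65). clock=63
Op 29: tick 3 -> clock=66. purged={b.com}
lookup a.com: not in cache (expired or never inserted)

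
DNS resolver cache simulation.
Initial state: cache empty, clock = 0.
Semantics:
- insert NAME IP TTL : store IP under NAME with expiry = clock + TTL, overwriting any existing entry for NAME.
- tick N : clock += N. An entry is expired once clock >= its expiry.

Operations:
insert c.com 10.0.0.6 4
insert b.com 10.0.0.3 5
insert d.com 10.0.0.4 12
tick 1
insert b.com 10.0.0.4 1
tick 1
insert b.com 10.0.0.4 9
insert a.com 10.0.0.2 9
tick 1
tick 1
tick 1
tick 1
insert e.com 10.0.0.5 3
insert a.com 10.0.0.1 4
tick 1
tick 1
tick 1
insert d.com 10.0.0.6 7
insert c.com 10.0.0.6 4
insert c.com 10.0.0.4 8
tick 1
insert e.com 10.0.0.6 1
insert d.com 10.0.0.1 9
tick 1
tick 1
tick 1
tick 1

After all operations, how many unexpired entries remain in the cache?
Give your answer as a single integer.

Op 1: insert c.com -> 10.0.0.6 (expiry=0+4=4). clock=0
Op 2: insert b.com -> 10.0.0.3 (expiry=0+5=5). clock=0
Op 3: insert d.com -> 10.0.0.4 (expiry=0+12=12). clock=0
Op 4: tick 1 -> clock=1.
Op 5: insert b.com -> 10.0.0.4 (expiry=1+1=2). clock=1
Op 6: tick 1 -> clock=2. purged={b.com}
Op 7: insert b.com -> 10.0.0.4 (expiry=2+9=11). clock=2
Op 8: insert a.com -> 10.0.0.2 (expiry=2+9=11). clock=2
Op 9: tick 1 -> clock=3.
Op 10: tick 1 -> clock=4. purged={c.com}
Op 11: tick 1 -> clock=5.
Op 12: tick 1 -> clock=6.
Op 13: insert e.com -> 10.0.0.5 (expiry=6+3=9). clock=6
Op 14: insert a.com -> 10.0.0.1 (expiry=6+4=10). clock=6
Op 15: tick 1 -> clock=7.
Op 16: tick 1 -> clock=8.
Op 17: tick 1 -> clock=9. purged={e.com}
Op 18: insert d.com -> 10.0.0.6 (expiry=9+7=16). clock=9
Op 19: insert c.com -> 10.0.0.6 (expiry=9+4=13). clock=9
Op 20: insert c.com -> 10.0.0.4 (expiry=9+8=17). clock=9
Op 21: tick 1 -> clock=10. purged={a.com}
Op 22: insert e.com -> 10.0.0.6 (expiry=10+1=11). clock=10
Op 23: insert d.com -> 10.0.0.1 (expiry=10+9=19). clock=10
Op 24: tick 1 -> clock=11. purged={b.com,e.com}
Op 25: tick 1 -> clock=12.
Op 26: tick 1 -> clock=13.
Op 27: tick 1 -> clock=14.
Final cache (unexpired): {c.com,d.com} -> size=2

Answer: 2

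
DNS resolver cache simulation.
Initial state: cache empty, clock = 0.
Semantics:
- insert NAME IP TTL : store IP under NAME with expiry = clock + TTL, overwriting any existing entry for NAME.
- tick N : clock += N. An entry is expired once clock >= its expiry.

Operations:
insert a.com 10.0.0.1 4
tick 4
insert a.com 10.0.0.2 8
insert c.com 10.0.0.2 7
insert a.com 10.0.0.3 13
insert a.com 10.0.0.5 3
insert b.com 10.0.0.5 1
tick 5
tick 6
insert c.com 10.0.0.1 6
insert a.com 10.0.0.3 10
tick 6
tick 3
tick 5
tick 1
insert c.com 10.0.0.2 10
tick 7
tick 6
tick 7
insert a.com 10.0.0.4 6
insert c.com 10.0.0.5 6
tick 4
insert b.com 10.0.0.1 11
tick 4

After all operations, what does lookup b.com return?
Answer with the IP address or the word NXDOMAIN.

Op 1: insert a.com -> 10.0.0.1 (expiry=0+4=4). clock=0
Op 2: tick 4 -> clock=4. purged={a.com}
Op 3: insert a.com -> 10.0.0.2 (expiry=4+8=12). clock=4
Op 4: insert c.com -> 10.0.0.2 (expiry=4+7=11). clock=4
Op 5: insert a.com -> 10.0.0.3 (expiry=4+13=17). clock=4
Op 6: insert a.com -> 10.0.0.5 (expiry=4+3=7). clock=4
Op 7: insert b.com -> 10.0.0.5 (expiry=4+1=5). clock=4
Op 8: tick 5 -> clock=9. purged={a.com,b.com}
Op 9: tick 6 -> clock=15. purged={c.com}
Op 10: insert c.com -> 10.0.0.1 (expiry=15+6=21). clock=15
Op 11: insert a.com -> 10.0.0.3 (expiry=15+10=25). clock=15
Op 12: tick 6 -> clock=21. purged={c.com}
Op 13: tick 3 -> clock=24.
Op 14: tick 5 -> clock=29. purged={a.com}
Op 15: tick 1 -> clock=30.
Op 16: insert c.com -> 10.0.0.2 (expiry=30+10=40). clock=30
Op 17: tick 7 -> clock=37.
Op 18: tick 6 -> clock=43. purged={c.com}
Op 19: tick 7 -> clock=50.
Op 20: insert a.com -> 10.0.0.4 (expiry=50+6=56). clock=50
Op 21: insert c.com -> 10.0.0.5 (expiry=50+6=56). clock=50
Op 22: tick 4 -> clock=54.
Op 23: insert b.com -> 10.0.0.1 (expiry=54+11=65). clock=54
Op 24: tick 4 -> clock=58. purged={a.com,c.com}
lookup b.com: present, ip=10.0.0.1 expiry=65 > clock=58

Answer: 10.0.0.1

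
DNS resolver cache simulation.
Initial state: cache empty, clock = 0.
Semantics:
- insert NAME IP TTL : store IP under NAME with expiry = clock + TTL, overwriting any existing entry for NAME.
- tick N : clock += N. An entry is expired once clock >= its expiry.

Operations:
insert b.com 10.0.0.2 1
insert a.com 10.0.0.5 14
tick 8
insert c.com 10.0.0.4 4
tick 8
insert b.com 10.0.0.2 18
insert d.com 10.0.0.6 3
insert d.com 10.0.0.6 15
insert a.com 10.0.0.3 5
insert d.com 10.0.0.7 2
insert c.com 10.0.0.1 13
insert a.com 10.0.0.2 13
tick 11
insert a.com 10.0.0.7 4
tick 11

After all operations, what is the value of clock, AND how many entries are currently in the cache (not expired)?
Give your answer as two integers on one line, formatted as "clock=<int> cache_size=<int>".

Op 1: insert b.com -> 10.0.0.2 (expiry=0+1=1). clock=0
Op 2: insert a.com -> 10.0.0.5 (expiry=0+14=14). clock=0
Op 3: tick 8 -> clock=8. purged={b.com}
Op 4: insert c.com -> 10.0.0.4 (expiry=8+4=12). clock=8
Op 5: tick 8 -> clock=16. purged={a.com,c.com}
Op 6: insert b.com -> 10.0.0.2 (expiry=16+18=34). clock=16
Op 7: insert d.com -> 10.0.0.6 (expiry=16+3=19). clock=16
Op 8: insert d.com -> 10.0.0.6 (expiry=16+15=31). clock=16
Op 9: insert a.com -> 10.0.0.3 (expiry=16+5=21). clock=16
Op 10: insert d.com -> 10.0.0.7 (expiry=16+2=18). clock=16
Op 11: insert c.com -> 10.0.0.1 (expiry=16+13=29). clock=16
Op 12: insert a.com -> 10.0.0.2 (expiry=16+13=29). clock=16
Op 13: tick 11 -> clock=27. purged={d.com}
Op 14: insert a.com -> 10.0.0.7 (expiry=27+4=31). clock=27
Op 15: tick 11 -> clock=38. purged={a.com,b.com,c.com}
Final clock = 38
Final cache (unexpired): {} -> size=0

Answer: clock=38 cache_size=0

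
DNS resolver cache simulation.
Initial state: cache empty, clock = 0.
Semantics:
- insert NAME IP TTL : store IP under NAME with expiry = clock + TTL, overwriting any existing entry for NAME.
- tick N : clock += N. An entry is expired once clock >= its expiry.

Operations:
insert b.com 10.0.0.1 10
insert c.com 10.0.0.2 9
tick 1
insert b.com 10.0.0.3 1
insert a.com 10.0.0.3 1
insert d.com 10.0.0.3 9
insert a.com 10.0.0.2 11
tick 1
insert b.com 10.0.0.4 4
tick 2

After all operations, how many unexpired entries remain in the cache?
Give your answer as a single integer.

Op 1: insert b.com -> 10.0.0.1 (expiry=0+10=10). clock=0
Op 2: insert c.com -> 10.0.0.2 (expiry=0+9=9). clock=0
Op 3: tick 1 -> clock=1.
Op 4: insert b.com -> 10.0.0.3 (expiry=1+1=2). clock=1
Op 5: insert a.com -> 10.0.0.3 (expiry=1+1=2). clock=1
Op 6: insert d.com -> 10.0.0.3 (expiry=1+9=10). clock=1
Op 7: insert a.com -> 10.0.0.2 (expiry=1+11=12). clock=1
Op 8: tick 1 -> clock=2. purged={b.com}
Op 9: insert b.com -> 10.0.0.4 (expiry=2+4=6). clock=2
Op 10: tick 2 -> clock=4.
Final cache (unexpired): {a.com,b.com,c.com,d.com} -> size=4

Answer: 4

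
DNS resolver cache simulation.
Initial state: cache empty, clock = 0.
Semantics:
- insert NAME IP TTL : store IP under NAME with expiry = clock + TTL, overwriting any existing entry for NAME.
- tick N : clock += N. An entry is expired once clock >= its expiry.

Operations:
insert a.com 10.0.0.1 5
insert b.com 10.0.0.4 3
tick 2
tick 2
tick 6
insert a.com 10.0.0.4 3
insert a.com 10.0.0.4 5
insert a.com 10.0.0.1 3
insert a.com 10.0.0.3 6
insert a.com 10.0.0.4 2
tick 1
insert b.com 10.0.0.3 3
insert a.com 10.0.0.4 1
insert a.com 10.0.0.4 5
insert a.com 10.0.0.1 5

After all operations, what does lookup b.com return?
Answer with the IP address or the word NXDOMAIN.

Op 1: insert a.com -> 10.0.0.1 (expiry=0+5=5). clock=0
Op 2: insert b.com -> 10.0.0.4 (expiry=0+3=3). clock=0
Op 3: tick 2 -> clock=2.
Op 4: tick 2 -> clock=4. purged={b.com}
Op 5: tick 6 -> clock=10. purged={a.com}
Op 6: insert a.com -> 10.0.0.4 (expiry=10+3=13). clock=10
Op 7: insert a.com -> 10.0.0.4 (expiry=10+5=15). clock=10
Op 8: insert a.com -> 10.0.0.1 (expiry=10+3=13). clock=10
Op 9: insert a.com -> 10.0.0.3 (expiry=10+6=16). clock=10
Op 10: insert a.com -> 10.0.0.4 (expiry=10+2=12). clock=10
Op 11: tick 1 -> clock=11.
Op 12: insert b.com -> 10.0.0.3 (expiry=11+3=14). clock=11
Op 13: insert a.com -> 10.0.0.4 (expiry=11+1=12). clock=11
Op 14: insert a.com -> 10.0.0.4 (expiry=11+5=16). clock=11
Op 15: insert a.com -> 10.0.0.1 (expiry=11+5=16). clock=11
lookup b.com: present, ip=10.0.0.3 expiry=14 > clock=11

Answer: 10.0.0.3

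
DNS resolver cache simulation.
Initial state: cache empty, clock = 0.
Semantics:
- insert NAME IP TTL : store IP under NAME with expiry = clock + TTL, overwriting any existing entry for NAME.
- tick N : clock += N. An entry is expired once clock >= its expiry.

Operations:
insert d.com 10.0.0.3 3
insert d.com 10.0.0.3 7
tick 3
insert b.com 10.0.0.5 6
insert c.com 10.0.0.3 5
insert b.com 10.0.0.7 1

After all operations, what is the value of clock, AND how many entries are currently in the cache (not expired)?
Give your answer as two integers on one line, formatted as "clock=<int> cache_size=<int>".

Answer: clock=3 cache_size=3

Derivation:
Op 1: insert d.com -> 10.0.0.3 (expiry=0+3=3). clock=0
Op 2: insert d.com -> 10.0.0.3 (expiry=0+7=7). clock=0
Op 3: tick 3 -> clock=3.
Op 4: insert b.com -> 10.0.0.5 (expiry=3+6=9). clock=3
Op 5: insert c.com -> 10.0.0.3 (expiry=3+5=8). clock=3
Op 6: insert b.com -> 10.0.0.7 (expiry=3+1=4). clock=3
Final clock = 3
Final cache (unexpired): {b.com,c.com,d.com} -> size=3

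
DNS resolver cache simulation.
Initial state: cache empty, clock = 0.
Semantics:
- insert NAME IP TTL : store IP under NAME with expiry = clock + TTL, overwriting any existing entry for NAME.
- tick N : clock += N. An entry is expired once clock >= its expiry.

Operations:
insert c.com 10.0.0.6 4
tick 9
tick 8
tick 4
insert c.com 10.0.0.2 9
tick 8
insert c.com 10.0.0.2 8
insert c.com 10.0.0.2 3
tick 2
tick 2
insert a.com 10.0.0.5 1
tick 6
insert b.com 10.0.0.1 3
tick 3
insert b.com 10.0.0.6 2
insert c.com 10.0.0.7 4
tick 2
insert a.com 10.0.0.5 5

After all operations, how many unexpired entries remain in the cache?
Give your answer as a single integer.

Op 1: insert c.com -> 10.0.0.6 (expiry=0+4=4). clock=0
Op 2: tick 9 -> clock=9. purged={c.com}
Op 3: tick 8 -> clock=17.
Op 4: tick 4 -> clock=21.
Op 5: insert c.com -> 10.0.0.2 (expiry=21+9=30). clock=21
Op 6: tick 8 -> clock=29.
Op 7: insert c.com -> 10.0.0.2 (expiry=29+8=37). clock=29
Op 8: insert c.com -> 10.0.0.2 (expiry=29+3=32). clock=29
Op 9: tick 2 -> clock=31.
Op 10: tick 2 -> clock=33. purged={c.com}
Op 11: insert a.com -> 10.0.0.5 (expiry=33+1=34). clock=33
Op 12: tick 6 -> clock=39. purged={a.com}
Op 13: insert b.com -> 10.0.0.1 (expiry=39+3=42). clock=39
Op 14: tick 3 -> clock=42. purged={b.com}
Op 15: insert b.com -> 10.0.0.6 (expiry=42+2=44). clock=42
Op 16: insert c.com -> 10.0.0.7 (expiry=42+4=46). clock=42
Op 17: tick 2 -> clock=44. purged={b.com}
Op 18: insert a.com -> 10.0.0.5 (expiry=44+5=49). clock=44
Final cache (unexpired): {a.com,c.com} -> size=2

Answer: 2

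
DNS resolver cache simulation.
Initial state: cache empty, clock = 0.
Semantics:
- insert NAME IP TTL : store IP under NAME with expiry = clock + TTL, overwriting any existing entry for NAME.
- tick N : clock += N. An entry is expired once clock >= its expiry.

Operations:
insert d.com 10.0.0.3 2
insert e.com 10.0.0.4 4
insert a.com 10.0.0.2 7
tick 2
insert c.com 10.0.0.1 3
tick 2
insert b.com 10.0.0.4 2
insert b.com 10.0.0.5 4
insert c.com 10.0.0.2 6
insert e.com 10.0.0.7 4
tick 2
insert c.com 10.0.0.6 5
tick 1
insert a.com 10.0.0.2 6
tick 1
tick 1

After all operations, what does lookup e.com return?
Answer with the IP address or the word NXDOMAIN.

Op 1: insert d.com -> 10.0.0.3 (expiry=0+2=2). clock=0
Op 2: insert e.com -> 10.0.0.4 (expiry=0+4=4). clock=0
Op 3: insert a.com -> 10.0.0.2 (expiry=0+7=7). clock=0
Op 4: tick 2 -> clock=2. purged={d.com}
Op 5: insert c.com -> 10.0.0.1 (expiry=2+3=5). clock=2
Op 6: tick 2 -> clock=4. purged={e.com}
Op 7: insert b.com -> 10.0.0.4 (expiry=4+2=6). clock=4
Op 8: insert b.com -> 10.0.0.5 (expiry=4+4=8). clock=4
Op 9: insert c.com -> 10.0.0.2 (expiry=4+6=10). clock=4
Op 10: insert e.com -> 10.0.0.7 (expiry=4+4=8). clock=4
Op 11: tick 2 -> clock=6.
Op 12: insert c.com -> 10.0.0.6 (expiry=6+5=11). clock=6
Op 13: tick 1 -> clock=7. purged={a.com}
Op 14: insert a.com -> 10.0.0.2 (expiry=7+6=13). clock=7
Op 15: tick 1 -> clock=8. purged={b.com,e.com}
Op 16: tick 1 -> clock=9.
lookup e.com: not in cache (expired or never inserted)

Answer: NXDOMAIN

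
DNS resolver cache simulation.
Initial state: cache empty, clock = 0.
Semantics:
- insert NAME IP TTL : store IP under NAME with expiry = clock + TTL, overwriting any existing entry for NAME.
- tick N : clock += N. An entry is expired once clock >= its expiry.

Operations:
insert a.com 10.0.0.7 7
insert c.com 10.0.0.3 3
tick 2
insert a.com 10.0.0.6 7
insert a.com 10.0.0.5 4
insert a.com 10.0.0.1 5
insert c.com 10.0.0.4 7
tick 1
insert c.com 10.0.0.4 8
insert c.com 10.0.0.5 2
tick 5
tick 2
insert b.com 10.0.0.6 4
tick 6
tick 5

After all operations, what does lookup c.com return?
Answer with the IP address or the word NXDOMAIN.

Op 1: insert a.com -> 10.0.0.7 (expiry=0+7=7). clock=0
Op 2: insert c.com -> 10.0.0.3 (expiry=0+3=3). clock=0
Op 3: tick 2 -> clock=2.
Op 4: insert a.com -> 10.0.0.6 (expiry=2+7=9). clock=2
Op 5: insert a.com -> 10.0.0.5 (expiry=2+4=6). clock=2
Op 6: insert a.com -> 10.0.0.1 (expiry=2+5=7). clock=2
Op 7: insert c.com -> 10.0.0.4 (expiry=2+7=9). clock=2
Op 8: tick 1 -> clock=3.
Op 9: insert c.com -> 10.0.0.4 (expiry=3+8=11). clock=3
Op 10: insert c.com -> 10.0.0.5 (expiry=3+2=5). clock=3
Op 11: tick 5 -> clock=8. purged={a.com,c.com}
Op 12: tick 2 -> clock=10.
Op 13: insert b.com -> 10.0.0.6 (expiry=10+4=14). clock=10
Op 14: tick 6 -> clock=16. purged={b.com}
Op 15: tick 5 -> clock=21.
lookup c.com: not in cache (expired or never inserted)

Answer: NXDOMAIN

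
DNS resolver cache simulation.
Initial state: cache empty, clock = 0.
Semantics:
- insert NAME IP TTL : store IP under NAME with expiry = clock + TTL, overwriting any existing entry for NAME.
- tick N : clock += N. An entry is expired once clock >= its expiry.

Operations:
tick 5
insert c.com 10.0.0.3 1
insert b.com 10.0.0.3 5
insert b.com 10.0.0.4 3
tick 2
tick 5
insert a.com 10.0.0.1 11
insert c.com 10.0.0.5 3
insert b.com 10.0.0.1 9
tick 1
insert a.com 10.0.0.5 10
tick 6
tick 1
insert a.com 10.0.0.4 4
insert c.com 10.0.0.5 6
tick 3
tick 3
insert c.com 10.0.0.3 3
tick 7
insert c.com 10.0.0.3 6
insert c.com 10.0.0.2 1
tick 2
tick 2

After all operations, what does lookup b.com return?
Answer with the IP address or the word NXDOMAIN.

Answer: NXDOMAIN

Derivation:
Op 1: tick 5 -> clock=5.
Op 2: insert c.com -> 10.0.0.3 (expiry=5+1=6). clock=5
Op 3: insert b.com -> 10.0.0.3 (expiry=5+5=10). clock=5
Op 4: insert b.com -> 10.0.0.4 (expiry=5+3=8). clock=5
Op 5: tick 2 -> clock=7. purged={c.com}
Op 6: tick 5 -> clock=12. purged={b.com}
Op 7: insert a.com -> 10.0.0.1 (expiry=12+11=23). clock=12
Op 8: insert c.com -> 10.0.0.5 (expiry=12+3=15). clock=12
Op 9: insert b.com -> 10.0.0.1 (expiry=12+9=21). clock=12
Op 10: tick 1 -> clock=13.
Op 11: insert a.com -> 10.0.0.5 (expiry=13+10=23). clock=13
Op 12: tick 6 -> clock=19. purged={c.com}
Op 13: tick 1 -> clock=20.
Op 14: insert a.com -> 10.0.0.4 (expiry=20+4=24). clock=20
Op 15: insert c.com -> 10.0.0.5 (expiry=20+6=26). clock=20
Op 16: tick 3 -> clock=23. purged={b.com}
Op 17: tick 3 -> clock=26. purged={a.com,c.com}
Op 18: insert c.com -> 10.0.0.3 (expiry=26+3=29). clock=26
Op 19: tick 7 -> clock=33. purged={c.com}
Op 20: insert c.com -> 10.0.0.3 (expiry=33+6=39). clock=33
Op 21: insert c.com -> 10.0.0.2 (expiry=33+1=34). clock=33
Op 22: tick 2 -> clock=35. purged={c.com}
Op 23: tick 2 -> clock=37.
lookup b.com: not in cache (expired or never inserted)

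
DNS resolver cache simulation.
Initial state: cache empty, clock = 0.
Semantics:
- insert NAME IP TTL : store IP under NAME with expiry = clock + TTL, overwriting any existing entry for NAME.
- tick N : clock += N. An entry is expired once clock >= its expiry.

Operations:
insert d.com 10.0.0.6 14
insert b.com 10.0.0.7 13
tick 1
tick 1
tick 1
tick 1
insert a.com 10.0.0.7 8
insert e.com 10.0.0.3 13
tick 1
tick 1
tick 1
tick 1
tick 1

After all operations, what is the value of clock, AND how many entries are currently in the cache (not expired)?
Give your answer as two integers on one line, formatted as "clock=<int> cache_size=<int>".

Answer: clock=9 cache_size=4

Derivation:
Op 1: insert d.com -> 10.0.0.6 (expiry=0+14=14). clock=0
Op 2: insert b.com -> 10.0.0.7 (expiry=0+13=13). clock=0
Op 3: tick 1 -> clock=1.
Op 4: tick 1 -> clock=2.
Op 5: tick 1 -> clock=3.
Op 6: tick 1 -> clock=4.
Op 7: insert a.com -> 10.0.0.7 (expiry=4+8=12). clock=4
Op 8: insert e.com -> 10.0.0.3 (expiry=4+13=17). clock=4
Op 9: tick 1 -> clock=5.
Op 10: tick 1 -> clock=6.
Op 11: tick 1 -> clock=7.
Op 12: tick 1 -> clock=8.
Op 13: tick 1 -> clock=9.
Final clock = 9
Final cache (unexpired): {a.com,b.com,d.com,e.com} -> size=4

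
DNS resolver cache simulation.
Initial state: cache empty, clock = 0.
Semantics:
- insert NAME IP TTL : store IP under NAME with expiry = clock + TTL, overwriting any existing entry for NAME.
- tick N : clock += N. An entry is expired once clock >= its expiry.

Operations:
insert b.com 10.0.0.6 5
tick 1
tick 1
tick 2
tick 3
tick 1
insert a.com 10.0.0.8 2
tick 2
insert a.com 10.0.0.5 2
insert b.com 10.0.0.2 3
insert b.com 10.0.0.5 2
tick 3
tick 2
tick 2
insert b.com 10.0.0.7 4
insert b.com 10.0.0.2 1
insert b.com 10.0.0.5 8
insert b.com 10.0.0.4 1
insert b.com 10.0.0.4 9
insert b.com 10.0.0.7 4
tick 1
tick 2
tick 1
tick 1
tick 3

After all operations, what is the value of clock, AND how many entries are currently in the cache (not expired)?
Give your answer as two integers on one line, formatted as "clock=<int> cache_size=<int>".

Op 1: insert b.com -> 10.0.0.6 (expiry=0+5=5). clock=0
Op 2: tick 1 -> clock=1.
Op 3: tick 1 -> clock=2.
Op 4: tick 2 -> clock=4.
Op 5: tick 3 -> clock=7. purged={b.com}
Op 6: tick 1 -> clock=8.
Op 7: insert a.com -> 10.0.0.8 (expiry=8+2=10). clock=8
Op 8: tick 2 -> clock=10. purged={a.com}
Op 9: insert a.com -> 10.0.0.5 (expiry=10+2=12). clock=10
Op 10: insert b.com -> 10.0.0.2 (expiry=10+3=13). clock=10
Op 11: insert b.com -> 10.0.0.5 (expiry=10+2=12). clock=10
Op 12: tick 3 -> clock=13. purged={a.com,b.com}
Op 13: tick 2 -> clock=15.
Op 14: tick 2 -> clock=17.
Op 15: insert b.com -> 10.0.0.7 (expiry=17+4=21). clock=17
Op 16: insert b.com -> 10.0.0.2 (expiry=17+1=18). clock=17
Op 17: insert b.com -> 10.0.0.5 (expiry=17+8=25). clock=17
Op 18: insert b.com -> 10.0.0.4 (expiry=17+1=18). clock=17
Op 19: insert b.com -> 10.0.0.4 (expiry=17+9=26). clock=17
Op 20: insert b.com -> 10.0.0.7 (expiry=17+4=21). clock=17
Op 21: tick 1 -> clock=18.
Op 22: tick 2 -> clock=20.
Op 23: tick 1 -> clock=21. purged={b.com}
Op 24: tick 1 -> clock=22.
Op 25: tick 3 -> clock=25.
Final clock = 25
Final cache (unexpired): {} -> size=0

Answer: clock=25 cache_size=0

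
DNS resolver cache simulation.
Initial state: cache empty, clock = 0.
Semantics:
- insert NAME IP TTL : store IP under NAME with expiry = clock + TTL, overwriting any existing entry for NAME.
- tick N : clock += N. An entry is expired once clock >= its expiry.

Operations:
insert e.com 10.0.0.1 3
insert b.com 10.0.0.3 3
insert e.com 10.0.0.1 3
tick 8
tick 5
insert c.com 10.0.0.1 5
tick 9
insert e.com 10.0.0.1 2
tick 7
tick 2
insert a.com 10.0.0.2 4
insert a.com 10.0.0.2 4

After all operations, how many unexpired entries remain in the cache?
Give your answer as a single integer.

Answer: 1

Derivation:
Op 1: insert e.com -> 10.0.0.1 (expiry=0+3=3). clock=0
Op 2: insert b.com -> 10.0.0.3 (expiry=0+3=3). clock=0
Op 3: insert e.com -> 10.0.0.1 (expiry=0+3=3). clock=0
Op 4: tick 8 -> clock=8. purged={b.com,e.com}
Op 5: tick 5 -> clock=13.
Op 6: insert c.com -> 10.0.0.1 (expiry=13+5=18). clock=13
Op 7: tick 9 -> clock=22. purged={c.com}
Op 8: insert e.com -> 10.0.0.1 (expiry=22+2=24). clock=22
Op 9: tick 7 -> clock=29. purged={e.com}
Op 10: tick 2 -> clock=31.
Op 11: insert a.com -> 10.0.0.2 (expiry=31+4=35). clock=31
Op 12: insert a.com -> 10.0.0.2 (expiry=31+4=35). clock=31
Final cache (unexpired): {a.com} -> size=1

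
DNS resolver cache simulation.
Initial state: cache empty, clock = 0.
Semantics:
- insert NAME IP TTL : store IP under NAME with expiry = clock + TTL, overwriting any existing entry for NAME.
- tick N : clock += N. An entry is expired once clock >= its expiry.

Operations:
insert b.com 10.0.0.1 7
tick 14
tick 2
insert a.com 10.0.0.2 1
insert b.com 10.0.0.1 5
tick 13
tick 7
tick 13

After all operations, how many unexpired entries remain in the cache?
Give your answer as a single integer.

Answer: 0

Derivation:
Op 1: insert b.com -> 10.0.0.1 (expiry=0+7=7). clock=0
Op 2: tick 14 -> clock=14. purged={b.com}
Op 3: tick 2 -> clock=16.
Op 4: insert a.com -> 10.0.0.2 (expiry=16+1=17). clock=16
Op 5: insert b.com -> 10.0.0.1 (expiry=16+5=21). clock=16
Op 6: tick 13 -> clock=29. purged={a.com,b.com}
Op 7: tick 7 -> clock=36.
Op 8: tick 13 -> clock=49.
Final cache (unexpired): {} -> size=0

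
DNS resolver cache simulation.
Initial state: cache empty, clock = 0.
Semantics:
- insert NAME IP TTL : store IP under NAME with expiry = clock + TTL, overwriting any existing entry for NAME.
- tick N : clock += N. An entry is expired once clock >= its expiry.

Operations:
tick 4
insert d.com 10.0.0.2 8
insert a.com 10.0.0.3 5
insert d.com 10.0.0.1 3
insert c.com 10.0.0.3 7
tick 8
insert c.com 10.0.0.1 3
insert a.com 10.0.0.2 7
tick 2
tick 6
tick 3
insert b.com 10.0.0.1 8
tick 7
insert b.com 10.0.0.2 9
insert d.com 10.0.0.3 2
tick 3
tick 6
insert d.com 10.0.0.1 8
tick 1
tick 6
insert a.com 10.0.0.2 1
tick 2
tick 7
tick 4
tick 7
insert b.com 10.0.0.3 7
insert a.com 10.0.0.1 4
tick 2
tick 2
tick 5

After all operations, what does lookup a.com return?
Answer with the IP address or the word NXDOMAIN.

Answer: NXDOMAIN

Derivation:
Op 1: tick 4 -> clock=4.
Op 2: insert d.com -> 10.0.0.2 (expiry=4+8=12). clock=4
Op 3: insert a.com -> 10.0.0.3 (expiry=4+5=9). clock=4
Op 4: insert d.com -> 10.0.0.1 (expiry=4+3=7). clock=4
Op 5: insert c.com -> 10.0.0.3 (expiry=4+7=11). clock=4
Op 6: tick 8 -> clock=12. purged={a.com,c.com,d.com}
Op 7: insert c.com -> 10.0.0.1 (expiry=12+3=15). clock=12
Op 8: insert a.com -> 10.0.0.2 (expiry=12+7=19). clock=12
Op 9: tick 2 -> clock=14.
Op 10: tick 6 -> clock=20. purged={a.com,c.com}
Op 11: tick 3 -> clock=23.
Op 12: insert b.com -> 10.0.0.1 (expiry=23+8=31). clock=23
Op 13: tick 7 -> clock=30.
Op 14: insert b.com -> 10.0.0.2 (expiry=30+9=39). clock=30
Op 15: insert d.com -> 10.0.0.3 (expiry=30+2=32). clock=30
Op 16: tick 3 -> clock=33. purged={d.com}
Op 17: tick 6 -> clock=39. purged={b.com}
Op 18: insert d.com -> 10.0.0.1 (expiry=39+8=47). clock=39
Op 19: tick 1 -> clock=40.
Op 20: tick 6 -> clock=46.
Op 21: insert a.com -> 10.0.0.2 (expiry=46+1=47). clock=46
Op 22: tick 2 -> clock=48. purged={a.com,d.com}
Op 23: tick 7 -> clock=55.
Op 24: tick 4 -> clock=59.
Op 25: tick 7 -> clock=66.
Op 26: insert b.com -> 10.0.0.3 (expiry=66+7=73). clock=66
Op 27: insert a.com -> 10.0.0.1 (expiry=66+4=70). clock=66
Op 28: tick 2 -> clock=68.
Op 29: tick 2 -> clock=70. purged={a.com}
Op 30: tick 5 -> clock=75. purged={b.com}
lookup a.com: not in cache (expired or never inserted)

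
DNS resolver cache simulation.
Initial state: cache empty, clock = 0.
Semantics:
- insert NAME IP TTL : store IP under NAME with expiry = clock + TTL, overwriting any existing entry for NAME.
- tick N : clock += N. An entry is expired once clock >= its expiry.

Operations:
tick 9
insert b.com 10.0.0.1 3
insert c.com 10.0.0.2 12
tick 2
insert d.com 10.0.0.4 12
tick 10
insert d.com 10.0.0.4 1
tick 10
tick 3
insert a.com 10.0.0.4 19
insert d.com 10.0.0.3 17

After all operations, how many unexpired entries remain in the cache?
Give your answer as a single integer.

Op 1: tick 9 -> clock=9.
Op 2: insert b.com -> 10.0.0.1 (expiry=9+3=12). clock=9
Op 3: insert c.com -> 10.0.0.2 (expiry=9+12=21). clock=9
Op 4: tick 2 -> clock=11.
Op 5: insert d.com -> 10.0.0.4 (expiry=11+12=23). clock=11
Op 6: tick 10 -> clock=21. purged={b.com,c.com}
Op 7: insert d.com -> 10.0.0.4 (expiry=21+1=22). clock=21
Op 8: tick 10 -> clock=31. purged={d.com}
Op 9: tick 3 -> clock=34.
Op 10: insert a.com -> 10.0.0.4 (expiry=34+19=53). clock=34
Op 11: insert d.com -> 10.0.0.3 (expiry=34+17=51). clock=34
Final cache (unexpired): {a.com,d.com} -> size=2

Answer: 2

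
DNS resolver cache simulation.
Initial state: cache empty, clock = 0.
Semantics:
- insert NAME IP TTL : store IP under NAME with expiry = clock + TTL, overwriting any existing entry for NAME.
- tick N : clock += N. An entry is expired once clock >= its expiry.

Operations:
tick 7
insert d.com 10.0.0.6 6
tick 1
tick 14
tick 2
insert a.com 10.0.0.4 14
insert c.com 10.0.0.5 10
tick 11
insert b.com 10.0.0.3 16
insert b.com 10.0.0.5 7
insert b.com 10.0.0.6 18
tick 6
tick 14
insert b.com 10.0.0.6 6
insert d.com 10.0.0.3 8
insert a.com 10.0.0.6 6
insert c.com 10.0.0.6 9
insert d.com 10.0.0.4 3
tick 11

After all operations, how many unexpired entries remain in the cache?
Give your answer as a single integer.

Answer: 0

Derivation:
Op 1: tick 7 -> clock=7.
Op 2: insert d.com -> 10.0.0.6 (expiry=7+6=13). clock=7
Op 3: tick 1 -> clock=8.
Op 4: tick 14 -> clock=22. purged={d.com}
Op 5: tick 2 -> clock=24.
Op 6: insert a.com -> 10.0.0.4 (expiry=24+14=38). clock=24
Op 7: insert c.com -> 10.0.0.5 (expiry=24+10=34). clock=24
Op 8: tick 11 -> clock=35. purged={c.com}
Op 9: insert b.com -> 10.0.0.3 (expiry=35+16=51). clock=35
Op 10: insert b.com -> 10.0.0.5 (expiry=35+7=42). clock=35
Op 11: insert b.com -> 10.0.0.6 (expiry=35+18=53). clock=35
Op 12: tick 6 -> clock=41. purged={a.com}
Op 13: tick 14 -> clock=55. purged={b.com}
Op 14: insert b.com -> 10.0.0.6 (expiry=55+6=61). clock=55
Op 15: insert d.com -> 10.0.0.3 (expiry=55+8=63). clock=55
Op 16: insert a.com -> 10.0.0.6 (expiry=55+6=61). clock=55
Op 17: insert c.com -> 10.0.0.6 (expiry=55+9=64). clock=55
Op 18: insert d.com -> 10.0.0.4 (expiry=55+3=58). clock=55
Op 19: tick 11 -> clock=66. purged={a.com,b.com,c.com,d.com}
Final cache (unexpired): {} -> size=0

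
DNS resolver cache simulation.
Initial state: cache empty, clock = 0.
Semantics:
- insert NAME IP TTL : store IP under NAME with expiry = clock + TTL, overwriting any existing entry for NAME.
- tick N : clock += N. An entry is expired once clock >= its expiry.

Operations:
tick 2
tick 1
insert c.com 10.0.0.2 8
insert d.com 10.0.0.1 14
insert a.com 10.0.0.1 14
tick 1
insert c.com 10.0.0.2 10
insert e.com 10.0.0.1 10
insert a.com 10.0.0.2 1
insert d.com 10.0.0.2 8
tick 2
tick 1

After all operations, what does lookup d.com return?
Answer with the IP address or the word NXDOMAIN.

Op 1: tick 2 -> clock=2.
Op 2: tick 1 -> clock=3.
Op 3: insert c.com -> 10.0.0.2 (expiry=3+8=11). clock=3
Op 4: insert d.com -> 10.0.0.1 (expiry=3+14=17). clock=3
Op 5: insert a.com -> 10.0.0.1 (expiry=3+14=17). clock=3
Op 6: tick 1 -> clock=4.
Op 7: insert c.com -> 10.0.0.2 (expiry=4+10=14). clock=4
Op 8: insert e.com -> 10.0.0.1 (expiry=4+10=14). clock=4
Op 9: insert a.com -> 10.0.0.2 (expiry=4+1=5). clock=4
Op 10: insert d.com -> 10.0.0.2 (expiry=4+8=12). clock=4
Op 11: tick 2 -> clock=6. purged={a.com}
Op 12: tick 1 -> clock=7.
lookup d.com: present, ip=10.0.0.2 expiry=12 > clock=7

Answer: 10.0.0.2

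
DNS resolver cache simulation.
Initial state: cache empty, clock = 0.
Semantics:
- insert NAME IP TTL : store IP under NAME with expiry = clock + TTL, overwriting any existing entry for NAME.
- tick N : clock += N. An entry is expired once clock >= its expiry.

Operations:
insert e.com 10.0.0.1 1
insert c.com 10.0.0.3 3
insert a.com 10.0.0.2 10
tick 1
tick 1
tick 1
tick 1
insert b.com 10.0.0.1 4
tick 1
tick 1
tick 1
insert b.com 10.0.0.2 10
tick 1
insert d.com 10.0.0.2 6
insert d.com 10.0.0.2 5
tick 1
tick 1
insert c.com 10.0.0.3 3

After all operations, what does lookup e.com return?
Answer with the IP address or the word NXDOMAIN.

Op 1: insert e.com -> 10.0.0.1 (expiry=0+1=1). clock=0
Op 2: insert c.com -> 10.0.0.3 (expiry=0+3=3). clock=0
Op 3: insert a.com -> 10.0.0.2 (expiry=0+10=10). clock=0
Op 4: tick 1 -> clock=1. purged={e.com}
Op 5: tick 1 -> clock=2.
Op 6: tick 1 -> clock=3. purged={c.com}
Op 7: tick 1 -> clock=4.
Op 8: insert b.com -> 10.0.0.1 (expiry=4+4=8). clock=4
Op 9: tick 1 -> clock=5.
Op 10: tick 1 -> clock=6.
Op 11: tick 1 -> clock=7.
Op 12: insert b.com -> 10.0.0.2 (expiry=7+10=17). clock=7
Op 13: tick 1 -> clock=8.
Op 14: insert d.com -> 10.0.0.2 (expiry=8+6=14). clock=8
Op 15: insert d.com -> 10.0.0.2 (expiry=8+5=13). clock=8
Op 16: tick 1 -> clock=9.
Op 17: tick 1 -> clock=10. purged={a.com}
Op 18: insert c.com -> 10.0.0.3 (expiry=10+3=13). clock=10
lookup e.com: not in cache (expired or never inserted)

Answer: NXDOMAIN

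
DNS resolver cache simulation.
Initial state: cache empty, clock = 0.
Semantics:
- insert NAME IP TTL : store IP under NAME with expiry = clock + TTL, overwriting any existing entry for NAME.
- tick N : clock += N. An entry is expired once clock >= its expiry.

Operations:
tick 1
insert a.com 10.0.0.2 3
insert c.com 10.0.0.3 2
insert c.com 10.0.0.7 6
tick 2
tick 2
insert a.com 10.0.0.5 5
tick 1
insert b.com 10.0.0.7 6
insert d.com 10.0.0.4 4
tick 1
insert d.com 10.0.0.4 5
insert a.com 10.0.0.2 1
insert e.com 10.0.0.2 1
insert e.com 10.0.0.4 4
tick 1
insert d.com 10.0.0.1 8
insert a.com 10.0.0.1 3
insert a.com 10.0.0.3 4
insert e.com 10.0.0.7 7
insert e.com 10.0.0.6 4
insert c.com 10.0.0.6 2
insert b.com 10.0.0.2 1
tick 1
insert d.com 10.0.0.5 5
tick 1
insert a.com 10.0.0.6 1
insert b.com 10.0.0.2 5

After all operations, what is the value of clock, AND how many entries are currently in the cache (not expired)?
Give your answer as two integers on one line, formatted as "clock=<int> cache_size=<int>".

Answer: clock=10 cache_size=4

Derivation:
Op 1: tick 1 -> clock=1.
Op 2: insert a.com -> 10.0.0.2 (expiry=1+3=4). clock=1
Op 3: insert c.com -> 10.0.0.3 (expiry=1+2=3). clock=1
Op 4: insert c.com -> 10.0.0.7 (expiry=1+6=7). clock=1
Op 5: tick 2 -> clock=3.
Op 6: tick 2 -> clock=5. purged={a.com}
Op 7: insert a.com -> 10.0.0.5 (expiry=5+5=10). clock=5
Op 8: tick 1 -> clock=6.
Op 9: insert b.com -> 10.0.0.7 (expiry=6+6=12). clock=6
Op 10: insert d.com -> 10.0.0.4 (expiry=6+4=10). clock=6
Op 11: tick 1 -> clock=7. purged={c.com}
Op 12: insert d.com -> 10.0.0.4 (expiry=7+5=12). clock=7
Op 13: insert a.com -> 10.0.0.2 (expiry=7+1=8). clock=7
Op 14: insert e.com -> 10.0.0.2 (expiry=7+1=8). clock=7
Op 15: insert e.com -> 10.0.0.4 (expiry=7+4=11). clock=7
Op 16: tick 1 -> clock=8. purged={a.com}
Op 17: insert d.com -> 10.0.0.1 (expiry=8+8=16). clock=8
Op 18: insert a.com -> 10.0.0.1 (expiry=8+3=11). clock=8
Op 19: insert a.com -> 10.0.0.3 (expiry=8+4=12). clock=8
Op 20: insert e.com -> 10.0.0.7 (expiry=8+7=15). clock=8
Op 21: insert e.com -> 10.0.0.6 (expiry=8+4=12). clock=8
Op 22: insert c.com -> 10.0.0.6 (expiry=8+2=10). clock=8
Op 23: insert b.com -> 10.0.0.2 (expiry=8+1=9). clock=8
Op 24: tick 1 -> clock=9. purged={b.com}
Op 25: insert d.com -> 10.0.0.5 (expiry=9+5=14). clock=9
Op 26: tick 1 -> clock=10. purged={c.com}
Op 27: insert a.com -> 10.0.0.6 (expiry=10+1=11). clock=10
Op 28: insert b.com -> 10.0.0.2 (expiry=10+5=15). clock=10
Final clock = 10
Final cache (unexpired): {a.com,b.com,d.com,e.com} -> size=4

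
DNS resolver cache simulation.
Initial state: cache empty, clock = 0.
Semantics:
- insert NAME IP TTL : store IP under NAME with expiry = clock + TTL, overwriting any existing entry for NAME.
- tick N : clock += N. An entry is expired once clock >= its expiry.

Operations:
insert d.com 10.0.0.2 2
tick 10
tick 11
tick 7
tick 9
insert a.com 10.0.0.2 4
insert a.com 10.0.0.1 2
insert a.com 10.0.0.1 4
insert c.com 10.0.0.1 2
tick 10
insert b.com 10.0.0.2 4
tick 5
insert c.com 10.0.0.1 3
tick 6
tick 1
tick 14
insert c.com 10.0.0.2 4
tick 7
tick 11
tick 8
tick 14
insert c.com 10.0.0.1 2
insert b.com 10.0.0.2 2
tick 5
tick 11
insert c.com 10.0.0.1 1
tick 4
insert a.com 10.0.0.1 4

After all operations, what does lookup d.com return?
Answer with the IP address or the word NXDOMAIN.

Answer: NXDOMAIN

Derivation:
Op 1: insert d.com -> 10.0.0.2 (expiry=0+2=2). clock=0
Op 2: tick 10 -> clock=10. purged={d.com}
Op 3: tick 11 -> clock=21.
Op 4: tick 7 -> clock=28.
Op 5: tick 9 -> clock=37.
Op 6: insert a.com -> 10.0.0.2 (expiry=37+4=41). clock=37
Op 7: insert a.com -> 10.0.0.1 (expiry=37+2=39). clock=37
Op 8: insert a.com -> 10.0.0.1 (expiry=37+4=41). clock=37
Op 9: insert c.com -> 10.0.0.1 (expiry=37+2=39). clock=37
Op 10: tick 10 -> clock=47. purged={a.com,c.com}
Op 11: insert b.com -> 10.0.0.2 (expiry=47+4=51). clock=47
Op 12: tick 5 -> clock=52. purged={b.com}
Op 13: insert c.com -> 10.0.0.1 (expiry=52+3=55). clock=52
Op 14: tick 6 -> clock=58. purged={c.com}
Op 15: tick 1 -> clock=59.
Op 16: tick 14 -> clock=73.
Op 17: insert c.com -> 10.0.0.2 (expiry=73+4=77). clock=73
Op 18: tick 7 -> clock=80. purged={c.com}
Op 19: tick 11 -> clock=91.
Op 20: tick 8 -> clock=99.
Op 21: tick 14 -> clock=113.
Op 22: insert c.com -> 10.0.0.1 (expiry=113+2=115). clock=113
Op 23: insert b.com -> 10.0.0.2 (expiry=113+2=115). clock=113
Op 24: tick 5 -> clock=118. purged={b.com,c.com}
Op 25: tick 11 -> clock=129.
Op 26: insert c.com -> 10.0.0.1 (expiry=129+1=130). clock=129
Op 27: tick 4 -> clock=133. purged={c.com}
Op 28: insert a.com -> 10.0.0.1 (expiry=133+4=137). clock=133
lookup d.com: not in cache (expired or never inserted)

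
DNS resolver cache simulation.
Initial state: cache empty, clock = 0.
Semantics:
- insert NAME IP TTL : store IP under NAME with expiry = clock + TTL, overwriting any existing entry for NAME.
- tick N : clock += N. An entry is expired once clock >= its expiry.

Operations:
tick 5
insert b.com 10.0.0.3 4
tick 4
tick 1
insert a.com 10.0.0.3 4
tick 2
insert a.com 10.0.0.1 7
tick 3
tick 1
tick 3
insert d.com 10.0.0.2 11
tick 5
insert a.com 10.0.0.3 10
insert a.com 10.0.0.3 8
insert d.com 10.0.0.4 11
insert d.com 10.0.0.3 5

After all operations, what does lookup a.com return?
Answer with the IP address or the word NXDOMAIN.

Op 1: tick 5 -> clock=5.
Op 2: insert b.com -> 10.0.0.3 (expiry=5+4=9). clock=5
Op 3: tick 4 -> clock=9. purged={b.com}
Op 4: tick 1 -> clock=10.
Op 5: insert a.com -> 10.0.0.3 (expiry=10+4=14). clock=10
Op 6: tick 2 -> clock=12.
Op 7: insert a.com -> 10.0.0.1 (expiry=12+7=19). clock=12
Op 8: tick 3 -> clock=15.
Op 9: tick 1 -> clock=16.
Op 10: tick 3 -> clock=19. purged={a.com}
Op 11: insert d.com -> 10.0.0.2 (expiry=19+11=30). clock=19
Op 12: tick 5 -> clock=24.
Op 13: insert a.com -> 10.0.0.3 (expiry=24+10=34). clock=24
Op 14: insert a.com -> 10.0.0.3 (expiry=24+8=32). clock=24
Op 15: insert d.com -> 10.0.0.4 (expiry=24+11=35). clock=24
Op 16: insert d.com -> 10.0.0.3 (expiry=24+5=29). clock=24
lookup a.com: present, ip=10.0.0.3 expiry=32 > clock=24

Answer: 10.0.0.3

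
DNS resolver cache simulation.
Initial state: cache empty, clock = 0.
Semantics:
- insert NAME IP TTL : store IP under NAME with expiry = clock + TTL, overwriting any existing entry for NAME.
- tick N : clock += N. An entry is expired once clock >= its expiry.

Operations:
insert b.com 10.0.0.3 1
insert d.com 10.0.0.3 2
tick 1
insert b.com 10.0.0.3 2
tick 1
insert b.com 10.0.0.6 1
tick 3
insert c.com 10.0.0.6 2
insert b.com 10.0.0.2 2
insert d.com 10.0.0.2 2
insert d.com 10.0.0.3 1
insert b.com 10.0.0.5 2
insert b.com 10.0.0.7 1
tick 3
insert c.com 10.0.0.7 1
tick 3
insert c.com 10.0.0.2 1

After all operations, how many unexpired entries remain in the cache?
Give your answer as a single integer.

Answer: 1

Derivation:
Op 1: insert b.com -> 10.0.0.3 (expiry=0+1=1). clock=0
Op 2: insert d.com -> 10.0.0.3 (expiry=0+2=2). clock=0
Op 3: tick 1 -> clock=1. purged={b.com}
Op 4: insert b.com -> 10.0.0.3 (expiry=1+2=3). clock=1
Op 5: tick 1 -> clock=2. purged={d.com}
Op 6: insert b.com -> 10.0.0.6 (expiry=2+1=3). clock=2
Op 7: tick 3 -> clock=5. purged={b.com}
Op 8: insert c.com -> 10.0.0.6 (expiry=5+2=7). clock=5
Op 9: insert b.com -> 10.0.0.2 (expiry=5+2=7). clock=5
Op 10: insert d.com -> 10.0.0.2 (expiry=5+2=7). clock=5
Op 11: insert d.com -> 10.0.0.3 (expiry=5+1=6). clock=5
Op 12: insert b.com -> 10.0.0.5 (expiry=5+2=7). clock=5
Op 13: insert b.com -> 10.0.0.7 (expiry=5+1=6). clock=5
Op 14: tick 3 -> clock=8. purged={b.com,c.com,d.com}
Op 15: insert c.com -> 10.0.0.7 (expiry=8+1=9). clock=8
Op 16: tick 3 -> clock=11. purged={c.com}
Op 17: insert c.com -> 10.0.0.2 (expiry=11+1=12). clock=11
Final cache (unexpired): {c.com} -> size=1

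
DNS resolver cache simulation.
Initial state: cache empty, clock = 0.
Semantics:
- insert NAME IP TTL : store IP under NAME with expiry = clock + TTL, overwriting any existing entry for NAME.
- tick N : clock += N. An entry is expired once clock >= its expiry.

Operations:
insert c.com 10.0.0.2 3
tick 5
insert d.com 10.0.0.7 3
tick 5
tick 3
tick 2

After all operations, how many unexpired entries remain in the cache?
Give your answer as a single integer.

Answer: 0

Derivation:
Op 1: insert c.com -> 10.0.0.2 (expiry=0+3=3). clock=0
Op 2: tick 5 -> clock=5. purged={c.com}
Op 3: insert d.com -> 10.0.0.7 (expiry=5+3=8). clock=5
Op 4: tick 5 -> clock=10. purged={d.com}
Op 5: tick 3 -> clock=13.
Op 6: tick 2 -> clock=15.
Final cache (unexpired): {} -> size=0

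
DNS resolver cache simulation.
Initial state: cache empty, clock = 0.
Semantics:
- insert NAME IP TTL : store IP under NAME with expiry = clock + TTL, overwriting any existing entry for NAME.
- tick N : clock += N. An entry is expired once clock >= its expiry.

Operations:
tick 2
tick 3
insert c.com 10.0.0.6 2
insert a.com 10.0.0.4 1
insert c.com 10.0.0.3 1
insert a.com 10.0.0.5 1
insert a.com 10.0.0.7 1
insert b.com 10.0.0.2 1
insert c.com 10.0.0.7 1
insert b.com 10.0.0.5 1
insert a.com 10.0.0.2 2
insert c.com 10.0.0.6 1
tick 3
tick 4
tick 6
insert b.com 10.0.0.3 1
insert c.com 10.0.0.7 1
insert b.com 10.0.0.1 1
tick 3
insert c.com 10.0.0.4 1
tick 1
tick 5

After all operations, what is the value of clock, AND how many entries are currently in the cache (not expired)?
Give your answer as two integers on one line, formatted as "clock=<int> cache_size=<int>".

Answer: clock=27 cache_size=0

Derivation:
Op 1: tick 2 -> clock=2.
Op 2: tick 3 -> clock=5.
Op 3: insert c.com -> 10.0.0.6 (expiry=5+2=7). clock=5
Op 4: insert a.com -> 10.0.0.4 (expiry=5+1=6). clock=5
Op 5: insert c.com -> 10.0.0.3 (expiry=5+1=6). clock=5
Op 6: insert a.com -> 10.0.0.5 (expiry=5+1=6). clock=5
Op 7: insert a.com -> 10.0.0.7 (expiry=5+1=6). clock=5
Op 8: insert b.com -> 10.0.0.2 (expiry=5+1=6). clock=5
Op 9: insert c.com -> 10.0.0.7 (expiry=5+1=6). clock=5
Op 10: insert b.com -> 10.0.0.5 (expiry=5+1=6). clock=5
Op 11: insert a.com -> 10.0.0.2 (expiry=5+2=7). clock=5
Op 12: insert c.com -> 10.0.0.6 (expiry=5+1=6). clock=5
Op 13: tick 3 -> clock=8. purged={a.com,b.com,c.com}
Op 14: tick 4 -> clock=12.
Op 15: tick 6 -> clock=18.
Op 16: insert b.com -> 10.0.0.3 (expiry=18+1=19). clock=18
Op 17: insert c.com -> 10.0.0.7 (expiry=18+1=19). clock=18
Op 18: insert b.com -> 10.0.0.1 (expiry=18+1=19). clock=18
Op 19: tick 3 -> clock=21. purged={b.com,c.com}
Op 20: insert c.com -> 10.0.0.4 (expiry=21+1=22). clock=21
Op 21: tick 1 -> clock=22. purged={c.com}
Op 22: tick 5 -> clock=27.
Final clock = 27
Final cache (unexpired): {} -> size=0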